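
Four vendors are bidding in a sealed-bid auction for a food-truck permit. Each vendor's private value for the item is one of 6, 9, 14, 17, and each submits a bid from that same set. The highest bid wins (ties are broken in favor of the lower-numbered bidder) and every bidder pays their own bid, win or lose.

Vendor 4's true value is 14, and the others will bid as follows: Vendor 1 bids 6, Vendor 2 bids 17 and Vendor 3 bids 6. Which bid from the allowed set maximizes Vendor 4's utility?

Bid 6: loses but pays 6, utility -6.
Bid 9: loses but pays 9, utility -9.
Bid 14: loses but pays 14, utility -14.
Bid 17: loses but pays 17, utility -17.
The best choice is 6 with utility -6.

6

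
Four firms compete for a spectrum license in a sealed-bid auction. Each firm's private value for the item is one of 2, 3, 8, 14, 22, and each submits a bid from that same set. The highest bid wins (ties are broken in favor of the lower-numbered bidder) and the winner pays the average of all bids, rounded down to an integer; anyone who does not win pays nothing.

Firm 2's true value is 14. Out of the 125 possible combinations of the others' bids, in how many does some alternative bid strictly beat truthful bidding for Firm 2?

Others bid (2, 2, 2): truth gives 9; bid 3 gives 12 > 9. Violating.
Others bid (2, 2, 3): truth gives 9; bid 3 gives 12 > 9. Violating.
Others bid (2, 2, 8): truth gives 8; bid 8 gives 9 > 8. Violating.
Others bid (2, 2, 22): truth gives 0; bid 22 gives 2 > 0. Violating.
Others bid (2, 2, 14): truth gives 6; no alternative beats it.
Others bid (2, 3, 14): truth gives 6; no alternative beats it.
(Checking all 125 profiles: 47 have a profitable deviation, 78 do not.)

47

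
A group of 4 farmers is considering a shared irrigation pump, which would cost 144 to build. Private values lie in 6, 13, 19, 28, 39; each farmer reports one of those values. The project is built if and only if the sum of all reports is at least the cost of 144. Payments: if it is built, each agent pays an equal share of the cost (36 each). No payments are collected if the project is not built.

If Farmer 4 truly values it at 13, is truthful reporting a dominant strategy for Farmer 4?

Check each profile of the others' reports and compare truth against every alternative report.
Others report (6, 6, 6): truth gives 0, best alternative gives 0.
Others report (6, 6, 13): truth gives 0, best alternative gives 0.
Others report (6, 6, 19): truth gives 0, best alternative gives 0.
Others report (6, 6, 28): truth gives 0, best alternative gives 0.
Others report (6, 6, 39): truth gives 0, best alternative gives 0.
Others report (6, 13, 6): truth gives 0, best alternative gives 0.
(Remaining 119 profiles checked similarly; truth is weakly best in each.)
In every case the truthful report is at least as good as any alternative, so it is a dominant strategy.

Yes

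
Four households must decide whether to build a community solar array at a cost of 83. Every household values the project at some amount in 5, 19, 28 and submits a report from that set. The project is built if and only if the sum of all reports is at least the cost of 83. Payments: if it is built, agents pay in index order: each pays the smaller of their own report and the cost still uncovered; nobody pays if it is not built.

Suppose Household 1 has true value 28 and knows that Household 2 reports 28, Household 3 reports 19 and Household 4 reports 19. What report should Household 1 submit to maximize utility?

Report 5: project not built, utility 0.
Report 19: project built, pays 19, utility 28 - 19 = 9.
Report 28: project built, pays 28, utility 28 - 28 = 0.
The best choice is 19 with utility 9.

19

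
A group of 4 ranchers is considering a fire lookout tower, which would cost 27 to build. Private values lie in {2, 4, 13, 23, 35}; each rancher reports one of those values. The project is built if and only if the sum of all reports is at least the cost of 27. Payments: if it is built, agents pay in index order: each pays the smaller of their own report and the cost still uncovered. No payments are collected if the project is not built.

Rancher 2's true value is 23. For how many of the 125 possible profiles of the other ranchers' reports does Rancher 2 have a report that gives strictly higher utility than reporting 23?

Others report (2, 2, 13): truth gives 0; report 13 gives 10 > 0. Violating.
Others report (2, 2, 23): truth gives 0; report 2 gives 21 > 0. Violating.
Others report (2, 2, 35): truth gives 0; report 2 gives 21 > 0. Violating.
Others report (2, 4, 13): truth gives 0; report 13 gives 10 > 0. Violating.
Others report (2, 2, 2): truth gives 0; no alternative beats it.
Others report (2, 2, 4): truth gives 0; no alternative beats it.
(Checking all 125 profiles: 92 have a profitable deviation, 33 do not.)

92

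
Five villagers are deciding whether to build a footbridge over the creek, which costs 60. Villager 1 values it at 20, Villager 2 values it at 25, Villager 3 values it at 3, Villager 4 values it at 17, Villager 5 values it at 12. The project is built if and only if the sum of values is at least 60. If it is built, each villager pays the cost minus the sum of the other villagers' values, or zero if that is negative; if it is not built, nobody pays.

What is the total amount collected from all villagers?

11

Total value 77 ≥ cost 60, so it is built.
Villager 1: others sum to 57; max(0, 60 - 57) = 3.
Villager 2: others sum to 52; max(0, 60 - 52) = 8.
Villager 3: others sum to 74; max(0, 60 - 74) = 0.
Villager 4: others sum to 60; max(0, 60 - 60) = 0.
Villager 5: others sum to 65; max(0, 60 - 65) = 0.
Total collected = 3 + 8 + 0 + 0 + 0 = 11.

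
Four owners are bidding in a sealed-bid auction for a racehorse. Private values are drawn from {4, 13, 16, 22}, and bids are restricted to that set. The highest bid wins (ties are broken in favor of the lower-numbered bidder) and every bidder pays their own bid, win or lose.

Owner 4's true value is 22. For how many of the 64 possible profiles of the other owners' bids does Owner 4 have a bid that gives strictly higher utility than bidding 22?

45

Others bid (4, 4, 4): truth gives 0; bid 13 gives 9 > 0. Violating.
Others bid (4, 4, 13): truth gives 0; bid 16 gives 6 > 0. Violating.
Others bid (4, 4, 22): truth gives -22; bid 4 gives -4 > -22. Violating.
Others bid (4, 13, 4): truth gives 0; bid 16 gives 6 > 0. Violating.
Others bid (4, 4, 16): truth gives 0; no alternative beats it.
Others bid (4, 13, 16): truth gives 0; no alternative beats it.
(Checking all 64 profiles: 45 have a profitable deviation, 19 do not.)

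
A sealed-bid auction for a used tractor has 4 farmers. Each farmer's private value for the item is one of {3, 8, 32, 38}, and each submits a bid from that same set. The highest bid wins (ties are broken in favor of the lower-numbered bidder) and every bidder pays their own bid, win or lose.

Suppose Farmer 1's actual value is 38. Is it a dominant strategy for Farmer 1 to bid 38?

No

Consider the case where Farmer 2 bids 3, Farmer 3 bids 3 and Farmer 4 bids 3.
Truthful bid 38: wins, pays 38, utility 38 - 38 = 0.
Bid 3 instead: wins, pays 3, utility 38 - 3 = 35.
Since 35 > 0, bidding 3 is strictly better here, so truthful bidding is not dominant.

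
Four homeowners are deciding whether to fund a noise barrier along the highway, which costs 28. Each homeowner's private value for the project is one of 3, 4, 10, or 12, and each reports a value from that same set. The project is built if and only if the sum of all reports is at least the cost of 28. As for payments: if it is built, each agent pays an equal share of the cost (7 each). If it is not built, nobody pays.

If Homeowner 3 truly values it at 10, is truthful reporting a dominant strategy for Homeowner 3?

Consider the case where Homeowner 1 reports 3, Homeowner 2 reports 3 and Homeowner 4 reports 10.
Truthful report 10: project not built, utility 0.
Report 12 instead: project built, pays 7, utility 10 - 7 = 3.
Since 3 > 0, reporting 12 is strictly better here, so truthful reporting is not dominant.

No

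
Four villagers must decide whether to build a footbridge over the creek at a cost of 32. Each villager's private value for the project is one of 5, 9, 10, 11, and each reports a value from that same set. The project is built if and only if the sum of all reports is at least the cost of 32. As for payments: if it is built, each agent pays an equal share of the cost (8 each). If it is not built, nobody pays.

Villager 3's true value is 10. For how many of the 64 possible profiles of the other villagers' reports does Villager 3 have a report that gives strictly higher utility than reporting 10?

3

Others report (5, 5, 11): truth gives 0; report 11 gives 2 > 0. Violating.
Others report (5, 11, 5): truth gives 0; report 11 gives 2 > 0. Violating.
Others report (11, 5, 5): truth gives 0; report 11 gives 2 > 0. Violating.
Others report (5, 5, 5): truth gives 0; no alternative beats it.
Others report (5, 5, 9): truth gives 0; no alternative beats it.
(Checking all 64 profiles: 3 have a profitable deviation, 61 do not.)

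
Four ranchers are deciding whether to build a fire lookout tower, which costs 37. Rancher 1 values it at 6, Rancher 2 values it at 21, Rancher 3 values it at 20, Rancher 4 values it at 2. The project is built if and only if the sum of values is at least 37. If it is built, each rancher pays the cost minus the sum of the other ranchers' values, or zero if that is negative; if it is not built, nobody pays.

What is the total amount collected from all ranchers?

Total value 49 ≥ cost 37, so it is built.
Rancher 1: others sum to 43; max(0, 37 - 43) = 0.
Rancher 2: others sum to 28; max(0, 37 - 28) = 9.
Rancher 3: others sum to 29; max(0, 37 - 29) = 8.
Rancher 4: others sum to 47; max(0, 37 - 47) = 0.
Total collected = 0 + 9 + 8 + 0 = 17.

17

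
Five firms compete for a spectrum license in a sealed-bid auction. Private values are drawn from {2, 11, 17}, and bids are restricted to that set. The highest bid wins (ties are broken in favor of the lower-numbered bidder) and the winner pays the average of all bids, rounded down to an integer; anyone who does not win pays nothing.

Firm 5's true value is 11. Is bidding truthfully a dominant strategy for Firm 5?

Consider the case where Firm 1 bids 2, Firm 2 bids 2, Firm 3 bids 2 and Firm 4 bids 11.
Truthful bid 11: loses, pays 0, utility 0.
Bid 17 instead: wins, pays 6, utility 11 - 6 = 5.
Since 5 > 0, bidding 17 is strictly better here, so truthful bidding is not dominant.

No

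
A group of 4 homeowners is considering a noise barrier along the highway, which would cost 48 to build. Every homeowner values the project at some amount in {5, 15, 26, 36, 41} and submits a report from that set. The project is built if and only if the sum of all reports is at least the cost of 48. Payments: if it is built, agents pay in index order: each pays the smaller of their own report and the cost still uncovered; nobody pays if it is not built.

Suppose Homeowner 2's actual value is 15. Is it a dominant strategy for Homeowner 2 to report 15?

No

Consider the case where Homeowner 1 reports 5, Homeowner 3 reports 5 and Homeowner 4 reports 36.
Truthful report 15: project built, pays 15, utility 15 - 15 = 0.
Report 5 instead: project built, pays 5, utility 15 - 5 = 10.
Since 10 > 0, reporting 5 is strictly better here, so truthful reporting is not dominant.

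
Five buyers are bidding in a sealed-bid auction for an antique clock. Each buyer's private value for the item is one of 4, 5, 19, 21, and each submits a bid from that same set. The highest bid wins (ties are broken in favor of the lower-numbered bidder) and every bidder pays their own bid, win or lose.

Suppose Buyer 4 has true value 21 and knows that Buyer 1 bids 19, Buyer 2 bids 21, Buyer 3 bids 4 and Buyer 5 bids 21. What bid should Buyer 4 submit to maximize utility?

4

Bid 4: loses but pays 4, utility -4.
Bid 5: loses but pays 5, utility -5.
Bid 19: loses but pays 19, utility -19.
Bid 21: loses but pays 21, utility -21.
The best choice is 4 with utility -4.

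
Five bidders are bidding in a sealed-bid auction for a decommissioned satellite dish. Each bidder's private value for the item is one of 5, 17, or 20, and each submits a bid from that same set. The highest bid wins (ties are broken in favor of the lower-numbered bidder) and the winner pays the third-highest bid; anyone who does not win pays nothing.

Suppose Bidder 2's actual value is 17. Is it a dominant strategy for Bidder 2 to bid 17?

Consider the case where Bidder 1 bids 5, Bidder 3 bids 5, Bidder 4 bids 5 and Bidder 5 bids 20.
Truthful bid 17: loses, pays 0, utility 0.
Bid 20 instead: wins, pays 5, utility 17 - 5 = 12.
Since 12 > 0, bidding 20 is strictly better here, so truthful bidding is not dominant.

No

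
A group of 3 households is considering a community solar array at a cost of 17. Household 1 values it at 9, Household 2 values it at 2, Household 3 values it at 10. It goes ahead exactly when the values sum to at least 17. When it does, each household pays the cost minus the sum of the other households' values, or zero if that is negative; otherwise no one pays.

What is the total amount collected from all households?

11

Total value 21 ≥ cost 17, so it is built.
Household 1: others sum to 12; max(0, 17 - 12) = 5.
Household 2: others sum to 19; max(0, 17 - 19) = 0.
Household 3: others sum to 11; max(0, 17 - 11) = 6.
Total collected = 5 + 0 + 6 = 11.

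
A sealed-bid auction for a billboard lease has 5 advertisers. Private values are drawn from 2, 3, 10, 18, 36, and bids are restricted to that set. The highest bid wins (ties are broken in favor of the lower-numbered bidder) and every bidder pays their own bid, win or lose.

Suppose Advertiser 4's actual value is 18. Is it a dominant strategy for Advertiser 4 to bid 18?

Consider the case where Advertiser 1 bids 2, Advertiser 2 bids 2, Advertiser 3 bids 2 and Advertiser 5 bids 2.
Truthful bid 18: wins, pays 18, utility 18 - 18 = 0.
Bid 3 instead: wins, pays 3, utility 18 - 3 = 15.
Since 15 > 0, bidding 3 is strictly better here, so truthful bidding is not dominant.

No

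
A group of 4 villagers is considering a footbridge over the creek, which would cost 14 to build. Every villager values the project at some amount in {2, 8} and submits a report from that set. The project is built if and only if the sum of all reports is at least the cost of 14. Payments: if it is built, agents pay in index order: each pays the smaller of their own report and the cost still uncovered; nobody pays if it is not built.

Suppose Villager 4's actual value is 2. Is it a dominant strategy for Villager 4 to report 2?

Yes

Check each profile of the others' reports and compare truth against every alternative report.
Others report (2, 2, 2): truth gives 0, best alternative gives -6.
Others report (2, 8, 8): truth gives 2, best alternative gives 2.
Others report (8, 2, 8): truth gives 2, best alternative gives 2.
Others report (8, 8, 2): truth gives 2, best alternative gives 2.
Others report (8, 8, 8): truth gives 2, best alternative gives 2.
Others report (2, 2, 8): truth gives 0, best alternative gives 0.
(Remaining 2 profiles checked similarly; truth is weakly best in each.)
In every case the truthful report is at least as good as any alternative, so it is a dominant strategy.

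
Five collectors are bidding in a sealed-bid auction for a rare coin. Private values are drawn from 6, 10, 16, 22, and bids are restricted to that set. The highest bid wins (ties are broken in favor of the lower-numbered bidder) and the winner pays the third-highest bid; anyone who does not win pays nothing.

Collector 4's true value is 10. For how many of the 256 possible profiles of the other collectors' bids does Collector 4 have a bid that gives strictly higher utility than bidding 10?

8

Others bid (6, 6, 6, 16): truth gives 0; bid 16 gives 4 > 0. Violating.
Others bid (6, 6, 6, 22): truth gives 0; bid 22 gives 4 > 0. Violating.
Others bid (6, 6, 10, 6): truth gives 0; bid 16 gives 4 > 0. Violating.
Others bid (6, 6, 16, 6): truth gives 0; bid 22 gives 4 > 0. Violating.
Others bid (6, 6, 6, 6): truth gives 4; no alternative beats it.
Others bid (6, 6, 6, 10): truth gives 4; no alternative beats it.
(Checking all 256 profiles: 8 have a profitable deviation, 248 do not.)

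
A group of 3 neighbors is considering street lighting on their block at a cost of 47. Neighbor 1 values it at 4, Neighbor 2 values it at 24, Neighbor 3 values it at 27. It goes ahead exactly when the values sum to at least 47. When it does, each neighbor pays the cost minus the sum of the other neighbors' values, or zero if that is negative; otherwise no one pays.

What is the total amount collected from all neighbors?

35

Total value 55 ≥ cost 47, so it is built.
Neighbor 1: others sum to 51; max(0, 47 - 51) = 0.
Neighbor 2: others sum to 31; max(0, 47 - 31) = 16.
Neighbor 3: others sum to 28; max(0, 47 - 28) = 19.
Total collected = 0 + 16 + 19 = 35.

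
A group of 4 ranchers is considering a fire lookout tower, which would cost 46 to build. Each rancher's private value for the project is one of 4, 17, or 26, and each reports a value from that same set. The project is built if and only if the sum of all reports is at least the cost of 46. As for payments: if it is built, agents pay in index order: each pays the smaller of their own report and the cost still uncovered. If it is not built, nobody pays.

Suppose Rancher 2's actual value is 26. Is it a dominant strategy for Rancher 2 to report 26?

No

Consider the case where Rancher 1 reports 4, Rancher 3 reports 4 and Rancher 4 reports 26.
Truthful report 26: project built, pays 26, utility 26 - 26 = 0.
Report 17 instead: project built, pays 17, utility 26 - 17 = 9.
Since 9 > 0, reporting 17 is strictly better here, so truthful reporting is not dominant.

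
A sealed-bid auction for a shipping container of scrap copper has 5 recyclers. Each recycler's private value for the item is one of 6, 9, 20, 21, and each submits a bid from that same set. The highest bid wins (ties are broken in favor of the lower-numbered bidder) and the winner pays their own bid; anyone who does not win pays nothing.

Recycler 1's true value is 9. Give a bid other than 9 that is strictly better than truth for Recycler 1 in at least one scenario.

6

Suppose Recycler 2 bids 6, Recycler 3 bids 6, Recycler 4 bids 6 and Recycler 5 bids 6.
Bid 9: wins, pays 9, utility 9 - 9 = 0.
Bid 6: wins, pays 6, utility 9 - 6 = 3.
So bidding 6 beats truth here (3 > 0).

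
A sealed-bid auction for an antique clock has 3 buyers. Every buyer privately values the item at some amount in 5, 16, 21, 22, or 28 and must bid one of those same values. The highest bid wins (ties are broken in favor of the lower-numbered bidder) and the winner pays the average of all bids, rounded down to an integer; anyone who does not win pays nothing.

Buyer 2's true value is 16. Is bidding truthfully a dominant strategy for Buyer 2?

No

Consider the case where Buyer 1 bids 5 and Buyer 3 bids 21.
Truthful bid 16: loses, pays 0, utility 0.
Bid 21 instead: wins, pays 15, utility 16 - 15 = 1.
Since 1 > 0, bidding 21 is strictly better here, so truthful bidding is not dominant.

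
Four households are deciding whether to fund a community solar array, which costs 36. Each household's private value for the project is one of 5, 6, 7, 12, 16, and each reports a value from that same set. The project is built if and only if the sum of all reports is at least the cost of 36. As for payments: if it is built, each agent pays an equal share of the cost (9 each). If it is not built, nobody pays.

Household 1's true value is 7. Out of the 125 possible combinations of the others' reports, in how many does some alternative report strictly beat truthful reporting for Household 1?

Others report (5, 12, 12): truth gives -2; report 5 gives 0 > -2. Violating.
Others report (6, 7, 16): truth gives -2; report 5 gives 0 > -2. Violating.
Others report (6, 12, 12): truth gives -2; report 5 gives 0 > -2. Violating.
Others report (6, 16, 7): truth gives -2; report 5 gives 0 > -2. Violating.
Others report (5, 5, 5): truth gives 0; no alternative beats it.
Others report (5, 5, 6): truth gives 0; no alternative beats it.
(Checking all 125 profiles: 15 have a profitable deviation, 110 do not.)

15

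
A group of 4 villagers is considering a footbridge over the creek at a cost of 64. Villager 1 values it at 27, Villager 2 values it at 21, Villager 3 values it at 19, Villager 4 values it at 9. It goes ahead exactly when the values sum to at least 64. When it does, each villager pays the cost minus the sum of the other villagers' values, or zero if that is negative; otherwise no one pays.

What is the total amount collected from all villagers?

Total value 76 ≥ cost 64, so it is built.
Villager 1: others sum to 49; max(0, 64 - 49) = 15.
Villager 2: others sum to 55; max(0, 64 - 55) = 9.
Villager 3: others sum to 57; max(0, 64 - 57) = 7.
Villager 4: others sum to 67; max(0, 64 - 67) = 0.
Total collected = 15 + 9 + 7 + 0 = 31.

31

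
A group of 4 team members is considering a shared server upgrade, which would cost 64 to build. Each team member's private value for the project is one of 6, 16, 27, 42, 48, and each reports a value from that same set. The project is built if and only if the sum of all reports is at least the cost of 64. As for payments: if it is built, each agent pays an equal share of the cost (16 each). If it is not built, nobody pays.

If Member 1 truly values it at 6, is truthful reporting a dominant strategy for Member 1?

Check each profile of the others' reports and compare truth against every alternative report.
Others report (6, 6, 42): truth gives 0, best alternative gives -10.
Others report (6, 16, 27): truth gives 0, best alternative gives -10.
Others report (6, 27, 16): truth gives 0, best alternative gives -10.
Others report (6, 42, 6): truth gives 0, best alternative gives -10.
Others report (16, 6, 27): truth gives 0, best alternative gives -10.
Others report (16, 16, 16): truth gives 0, best alternative gives -10.
(Remaining 119 profiles checked similarly; truth is weakly best in each.)
In every case the truthful report is at least as good as any alternative, so it is a dominant strategy.

Yes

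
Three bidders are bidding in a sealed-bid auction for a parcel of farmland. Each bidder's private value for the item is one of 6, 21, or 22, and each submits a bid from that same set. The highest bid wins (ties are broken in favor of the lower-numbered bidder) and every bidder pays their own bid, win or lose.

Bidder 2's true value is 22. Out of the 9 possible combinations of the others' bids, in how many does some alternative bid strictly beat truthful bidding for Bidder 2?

5

Others bid (6, 6): truth gives 0; bid 21 gives 1 > 0. Violating.
Others bid (6, 21): truth gives 0; bid 21 gives 1 > 0. Violating.
Others bid (22, 6): truth gives -22; bid 6 gives -6 > -22. Violating.
Others bid (22, 21): truth gives -22; bid 6 gives -6 > -22. Violating.
Others bid (6, 22): truth gives 0; no alternative beats it.
Others bid (21, 6): truth gives 0; no alternative beats it.
(Checking all 9 profiles: 5 have a profitable deviation, 4 do not.)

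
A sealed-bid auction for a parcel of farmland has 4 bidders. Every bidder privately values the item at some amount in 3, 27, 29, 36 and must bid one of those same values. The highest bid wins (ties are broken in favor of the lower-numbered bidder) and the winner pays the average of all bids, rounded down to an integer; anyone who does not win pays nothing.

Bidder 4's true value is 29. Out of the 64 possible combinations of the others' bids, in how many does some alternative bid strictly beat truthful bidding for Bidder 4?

Others bid (3, 3, 29): truth gives 0; bid 36 gives 12 > 0. Violating.
Others bid (3, 27, 29): truth gives 0; bid 36 gives 6 > 0. Violating.
Others bid (3, 29, 3): truth gives 0; bid 36 gives 12 > 0. Violating.
Others bid (3, 29, 27): truth gives 0; bid 36 gives 6 > 0. Violating.
Others bid (3, 3, 3): truth gives 20; no alternative beats it.
Others bid (3, 3, 27): truth gives 14; no alternative beats it.
(Checking all 64 profiles: 12 have a profitable deviation, 52 do not.)

12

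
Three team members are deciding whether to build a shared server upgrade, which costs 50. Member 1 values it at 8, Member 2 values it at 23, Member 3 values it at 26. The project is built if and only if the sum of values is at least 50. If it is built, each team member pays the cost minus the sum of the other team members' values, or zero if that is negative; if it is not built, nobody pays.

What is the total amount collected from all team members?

Total value 57 ≥ cost 50, so it is built.
Member 1: others sum to 49; max(0, 50 - 49) = 1.
Member 2: others sum to 34; max(0, 50 - 34) = 16.
Member 3: others sum to 31; max(0, 50 - 31) = 19.
Total collected = 1 + 16 + 19 = 36.

36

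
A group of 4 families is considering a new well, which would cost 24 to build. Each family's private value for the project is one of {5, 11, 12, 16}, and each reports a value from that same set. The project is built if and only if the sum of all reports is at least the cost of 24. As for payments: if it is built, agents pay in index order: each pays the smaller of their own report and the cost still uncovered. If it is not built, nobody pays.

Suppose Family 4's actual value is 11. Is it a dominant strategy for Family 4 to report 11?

Yes

Check each profile of the others' reports and compare truth against every alternative report.
Others report (5, 5, 16): truth gives 11, best alternative gives 11.
Others report (5, 11, 11): truth gives 11, best alternative gives 11.
Others report (5, 11, 12): truth gives 11, best alternative gives 11.
Others report (5, 11, 16): truth gives 11, best alternative gives 11.
Others report (5, 12, 11): truth gives 11, best alternative gives 11.
Others report (5, 12, 12): truth gives 11, best alternative gives 11.
(Remaining 58 profiles checked similarly; truth is weakly best in each.)
In every case the truthful report is at least as good as any alternative, so it is a dominant strategy.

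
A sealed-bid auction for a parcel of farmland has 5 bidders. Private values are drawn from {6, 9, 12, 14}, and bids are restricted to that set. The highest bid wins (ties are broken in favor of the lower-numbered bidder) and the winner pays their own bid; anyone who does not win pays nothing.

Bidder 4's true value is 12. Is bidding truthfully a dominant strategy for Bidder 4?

No

Consider the case where Bidder 1 bids 6, Bidder 2 bids 6, Bidder 3 bids 6 and Bidder 5 bids 6.
Truthful bid 12: wins, pays 12, utility 12 - 12 = 0.
Bid 9 instead: wins, pays 9, utility 12 - 9 = 3.
Since 3 > 0, bidding 9 is strictly better here, so truthful bidding is not dominant.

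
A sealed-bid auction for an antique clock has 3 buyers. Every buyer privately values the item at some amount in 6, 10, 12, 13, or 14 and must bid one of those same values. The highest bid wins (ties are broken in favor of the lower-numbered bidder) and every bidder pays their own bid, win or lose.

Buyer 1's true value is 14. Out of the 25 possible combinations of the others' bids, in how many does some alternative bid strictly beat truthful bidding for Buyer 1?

Others bid (6, 6): truth gives 0; bid 6 gives 8 > 0. Violating.
Others bid (6, 10): truth gives 0; bid 10 gives 4 > 0. Violating.
Others bid (6, 12): truth gives 0; bid 12 gives 2 > 0. Violating.
Others bid (6, 13): truth gives 0; bid 13 gives 1 > 0. Violating.
Others bid (6, 14): truth gives 0; no alternative beats it.
Others bid (10, 14): truth gives 0; no alternative beats it.
(Checking all 25 profiles: 16 have a profitable deviation, 9 do not.)

16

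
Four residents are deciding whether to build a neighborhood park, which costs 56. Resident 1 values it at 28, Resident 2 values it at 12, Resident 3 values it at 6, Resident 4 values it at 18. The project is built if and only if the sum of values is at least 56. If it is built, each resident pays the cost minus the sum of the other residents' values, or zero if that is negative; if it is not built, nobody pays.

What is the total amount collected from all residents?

Total value 64 ≥ cost 56, so it is built.
Resident 1: others sum to 36; max(0, 56 - 36) = 20.
Resident 2: others sum to 52; max(0, 56 - 52) = 4.
Resident 3: others sum to 58; max(0, 56 - 58) = 0.
Resident 4: others sum to 46; max(0, 56 - 46) = 10.
Total collected = 20 + 4 + 0 + 10 = 34.

34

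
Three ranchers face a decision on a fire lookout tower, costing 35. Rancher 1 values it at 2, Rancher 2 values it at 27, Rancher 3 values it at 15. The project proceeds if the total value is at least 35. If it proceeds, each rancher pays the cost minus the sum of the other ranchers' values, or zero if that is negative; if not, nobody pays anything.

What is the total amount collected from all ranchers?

Total value 44 ≥ cost 35, so it is built.
Rancher 1: others sum to 42; max(0, 35 - 42) = 0.
Rancher 2: others sum to 17; max(0, 35 - 17) = 18.
Rancher 3: others sum to 29; max(0, 35 - 29) = 6.
Total collected = 0 + 18 + 6 = 24.

24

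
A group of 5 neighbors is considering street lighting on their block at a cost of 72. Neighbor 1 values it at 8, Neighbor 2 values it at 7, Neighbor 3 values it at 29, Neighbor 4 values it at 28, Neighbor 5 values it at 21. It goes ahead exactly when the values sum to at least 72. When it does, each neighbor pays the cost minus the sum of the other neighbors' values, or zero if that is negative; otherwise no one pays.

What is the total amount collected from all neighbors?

15

Total value 93 ≥ cost 72, so it is built.
Neighbor 1: others sum to 85; max(0, 72 - 85) = 0.
Neighbor 2: others sum to 86; max(0, 72 - 86) = 0.
Neighbor 3: others sum to 64; max(0, 72 - 64) = 8.
Neighbor 4: others sum to 65; max(0, 72 - 65) = 7.
Neighbor 5: others sum to 72; max(0, 72 - 72) = 0.
Total collected = 0 + 0 + 8 + 7 + 0 = 15.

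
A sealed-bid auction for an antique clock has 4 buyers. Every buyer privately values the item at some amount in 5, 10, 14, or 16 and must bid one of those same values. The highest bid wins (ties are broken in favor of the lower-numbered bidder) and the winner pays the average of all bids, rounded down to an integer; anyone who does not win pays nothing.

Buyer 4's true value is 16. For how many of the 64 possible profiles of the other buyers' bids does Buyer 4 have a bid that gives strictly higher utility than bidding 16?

Others bid (5, 5, 5): truth gives 9; bid 10 gives 10 > 9. Violating.
Others bid (5, 5, 10): truth gives 7; bid 14 gives 8 > 7. Violating.
Others bid (5, 10, 5): truth gives 7; bid 14 gives 8 > 7. Violating.
Others bid (5, 10, 10): truth gives 6; bid 14 gives 7 > 6. Violating.
Others bid (5, 5, 14): truth gives 6; no alternative beats it.
Others bid (5, 5, 16): truth gives 0; no alternative beats it.
(Checking all 64 profiles: 7 have a profitable deviation, 57 do not.)

7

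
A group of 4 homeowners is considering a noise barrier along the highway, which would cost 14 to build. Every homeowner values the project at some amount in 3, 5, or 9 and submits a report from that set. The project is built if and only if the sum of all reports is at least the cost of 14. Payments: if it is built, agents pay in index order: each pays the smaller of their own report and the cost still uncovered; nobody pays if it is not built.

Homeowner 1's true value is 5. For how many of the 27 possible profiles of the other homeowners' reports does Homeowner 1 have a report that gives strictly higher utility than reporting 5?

Others report (3, 3, 5): truth gives 0; report 3 gives 2 > 0. Violating.
Others report (3, 3, 9): truth gives 0; report 3 gives 2 > 0. Violating.
Others report (3, 5, 3): truth gives 0; report 3 gives 2 > 0. Violating.
Others report (3, 5, 5): truth gives 0; report 3 gives 2 > 0. Violating.
Others report (3, 3, 3): truth gives 0; no alternative beats it.
(Checking all 27 profiles: 26 have a profitable deviation, 1 does not.)

26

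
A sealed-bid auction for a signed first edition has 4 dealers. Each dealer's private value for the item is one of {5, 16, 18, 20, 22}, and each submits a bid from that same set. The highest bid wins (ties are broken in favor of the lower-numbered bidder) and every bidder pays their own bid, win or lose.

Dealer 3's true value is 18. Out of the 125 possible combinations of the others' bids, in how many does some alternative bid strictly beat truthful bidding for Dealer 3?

Others bid (5, 5, 5): truth gives 0; bid 16 gives 2 > 0. Violating.
Others bid (5, 5, 16): truth gives 0; bid 16 gives 2 > 0. Violating.
Others bid (5, 5, 20): truth gives -18; bid 20 gives -2 > -18. Violating.
Others bid (5, 5, 22): truth gives -18; bid 22 gives -4 > -18. Violating.
Others bid (5, 5, 18): truth gives 0; no alternative beats it.
Others bid (5, 16, 5): truth gives 0; no alternative beats it.
(Checking all 125 profiles: 115 have a profitable deviation, 10 do not.)

115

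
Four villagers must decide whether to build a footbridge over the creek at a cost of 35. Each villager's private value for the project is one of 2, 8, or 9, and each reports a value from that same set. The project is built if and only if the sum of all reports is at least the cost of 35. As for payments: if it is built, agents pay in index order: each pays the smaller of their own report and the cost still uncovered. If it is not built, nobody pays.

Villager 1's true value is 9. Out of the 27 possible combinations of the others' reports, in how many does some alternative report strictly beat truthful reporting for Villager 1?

1

Others report (9, 9, 9): truth gives 0; report 8 gives 1 > 0. Violating.
Others report (2, 2, 2): truth gives 0; no alternative beats it.
Others report (2, 2, 8): truth gives 0; no alternative beats it.
(Checking all 27 profiles: 1 has a profitable deviation, 26 do not.)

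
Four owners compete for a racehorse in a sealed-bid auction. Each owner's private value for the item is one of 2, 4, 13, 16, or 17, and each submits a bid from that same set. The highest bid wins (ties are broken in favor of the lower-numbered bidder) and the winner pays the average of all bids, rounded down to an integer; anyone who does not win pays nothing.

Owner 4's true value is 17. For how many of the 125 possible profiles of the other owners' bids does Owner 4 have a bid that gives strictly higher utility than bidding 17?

15

Others bid (2, 2, 2): truth gives 12; bid 4 gives 15 > 12. Violating.
Others bid (2, 2, 4): truth gives 11; bid 13 gives 12 > 11. Violating.
Others bid (2, 4, 2): truth gives 11; bid 13 gives 12 > 11. Violating.
Others bid (2, 4, 4): truth gives 11; bid 13 gives 12 > 11. Violating.
Others bid (2, 2, 13): truth gives 9; no alternative beats it.
Others bid (2, 2, 16): truth gives 8; no alternative beats it.
(Checking all 125 profiles: 15 have a profitable deviation, 110 do not.)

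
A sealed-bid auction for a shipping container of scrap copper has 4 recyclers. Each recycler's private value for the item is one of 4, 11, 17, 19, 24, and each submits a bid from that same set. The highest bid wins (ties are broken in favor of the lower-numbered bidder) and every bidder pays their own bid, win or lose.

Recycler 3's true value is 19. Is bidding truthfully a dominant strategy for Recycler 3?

Consider the case where Recycler 1 bids 4, Recycler 2 bids 4 and Recycler 4 bids 4.
Truthful bid 19: wins, pays 19, utility 19 - 19 = 0.
Bid 11 instead: wins, pays 11, utility 19 - 11 = 8.
Since 8 > 0, bidding 11 is strictly better here, so truthful bidding is not dominant.

No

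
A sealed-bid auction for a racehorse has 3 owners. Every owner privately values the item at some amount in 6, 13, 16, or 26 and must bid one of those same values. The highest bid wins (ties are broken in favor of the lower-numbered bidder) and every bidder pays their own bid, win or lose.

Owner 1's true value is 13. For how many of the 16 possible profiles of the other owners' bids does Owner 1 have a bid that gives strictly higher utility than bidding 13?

Others bid (6, 6): truth gives 0; bid 6 gives 7 > 0. Violating.
Others bid (6, 16): truth gives -13; bid 16 gives -3 > -13. Violating.
Others bid (6, 26): truth gives -13; bid 6 gives -6 > -13. Violating.
Others bid (13, 16): truth gives -13; bid 16 gives -3 > -13. Violating.
Others bid (6, 13): truth gives 0; no alternative beats it.
Others bid (13, 6): truth gives 0; no alternative beats it.
(Checking all 16 profiles: 13 have a profitable deviation, 3 do not.)

13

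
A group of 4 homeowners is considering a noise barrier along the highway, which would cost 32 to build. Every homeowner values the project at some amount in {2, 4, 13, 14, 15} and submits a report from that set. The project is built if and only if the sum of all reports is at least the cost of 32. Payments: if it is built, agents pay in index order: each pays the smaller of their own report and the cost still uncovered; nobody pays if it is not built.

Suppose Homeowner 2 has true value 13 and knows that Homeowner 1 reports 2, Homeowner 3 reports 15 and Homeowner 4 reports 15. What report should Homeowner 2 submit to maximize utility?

2

Report 2: project built, pays 2, utility 13 - 2 = 11.
Report 4: project built, pays 4, utility 13 - 4 = 9.
Report 13: project built, pays 13, utility 13 - 13 = 0.
Report 14: project built, pays 14, utility 13 - 14 = -1.
Report 15: project built, pays 15, utility 13 - 15 = -2.
The best choice is 2 with utility 11.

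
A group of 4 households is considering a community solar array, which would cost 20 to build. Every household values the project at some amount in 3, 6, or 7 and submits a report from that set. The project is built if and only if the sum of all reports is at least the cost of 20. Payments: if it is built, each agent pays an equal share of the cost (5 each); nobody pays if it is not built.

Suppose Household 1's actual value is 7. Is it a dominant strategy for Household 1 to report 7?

Check each profile of the others' reports and compare truth against every alternative report.
Others report (3, 3, 7): truth gives 2, best alternative gives 0.
Others report (3, 7, 3): truth gives 2, best alternative gives 0.
Others report (7, 3, 3): truth gives 2, best alternative gives 0.
Others report (3, 6, 6): truth gives 2, best alternative gives 2.
Others report (3, 6, 7): truth gives 2, best alternative gives 2.
Others report (3, 7, 6): truth gives 2, best alternative gives 2.
(Remaining 21 profiles checked similarly; truth is weakly best in each.)
In every case the truthful report is at least as good as any alternative, so it is a dominant strategy.

Yes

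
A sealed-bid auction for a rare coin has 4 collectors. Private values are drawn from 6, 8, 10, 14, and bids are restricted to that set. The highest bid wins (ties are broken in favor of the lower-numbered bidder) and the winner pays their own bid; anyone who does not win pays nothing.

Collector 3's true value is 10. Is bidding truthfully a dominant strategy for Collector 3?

No

Consider the case where Collector 1 bids 6, Collector 2 bids 6 and Collector 4 bids 6.
Truthful bid 10: wins, pays 10, utility 10 - 10 = 0.
Bid 8 instead: wins, pays 8, utility 10 - 8 = 2.
Since 2 > 0, bidding 8 is strictly better here, so truthful bidding is not dominant.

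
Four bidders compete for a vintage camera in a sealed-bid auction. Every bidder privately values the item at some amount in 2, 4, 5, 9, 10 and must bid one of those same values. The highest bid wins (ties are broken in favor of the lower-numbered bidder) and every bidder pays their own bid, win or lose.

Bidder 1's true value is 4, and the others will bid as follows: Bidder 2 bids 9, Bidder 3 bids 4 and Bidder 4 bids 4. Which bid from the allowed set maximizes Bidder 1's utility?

2

Bid 2: loses but pays 2, utility -2.
Bid 4: loses but pays 4, utility -4.
Bid 5: loses but pays 5, utility -5.
Bid 9: wins, pays 9, utility 4 - 9 = -5.
Bid 10: wins, pays 10, utility 4 - 10 = -6.
The best choice is 2 with utility -2.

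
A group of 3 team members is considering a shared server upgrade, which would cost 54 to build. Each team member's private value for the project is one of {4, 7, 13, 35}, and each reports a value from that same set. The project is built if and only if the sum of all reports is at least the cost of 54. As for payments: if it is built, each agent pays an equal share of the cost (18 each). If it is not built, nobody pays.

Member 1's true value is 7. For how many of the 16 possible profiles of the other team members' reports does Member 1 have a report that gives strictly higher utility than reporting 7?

Others report (13, 35): truth gives -11; report 4 gives 0 > -11. Violating.
Others report (35, 13): truth gives -11; report 4 gives 0 > -11. Violating.
Others report (4, 4): truth gives 0; no alternative beats it.
Others report (4, 7): truth gives 0; no alternative beats it.
(Checking all 16 profiles: 2 have a profitable deviation, 14 do not.)

2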